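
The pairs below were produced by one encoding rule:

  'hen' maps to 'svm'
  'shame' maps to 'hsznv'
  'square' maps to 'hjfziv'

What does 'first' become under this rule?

Each pair mirrors across the alphabet (h↔s, e↔v, n↔m): positions sum to 25. This is the alphabet-reversal cipher (Atbash): a becomes z, b becomes y, etc.
Applying it to first: f↔u, i↔r, r↔i, s↔h, t↔g.

urihg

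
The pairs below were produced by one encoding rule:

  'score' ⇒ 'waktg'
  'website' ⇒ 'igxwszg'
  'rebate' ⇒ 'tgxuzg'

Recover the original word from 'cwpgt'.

s(18)→w(22) and c(2)→a(0) fit y≡3x+20 (mod 26); the inverse of 3 mod 26 is 9. Each letter's alphabet position (a=0..z=25) is mapped through 3·x+20 mod 26 — an affine cipher.
Undoing it on cwpgt: c(2)→9·(2−20)≡20=u; w(22)→9·(22−20)≡18=s; p(15)→9·(15−20)≡7=h; g(6)→9·(6−20)≡4=e; t(19)→9·(19−20)≡17=r (all mod 26).

usher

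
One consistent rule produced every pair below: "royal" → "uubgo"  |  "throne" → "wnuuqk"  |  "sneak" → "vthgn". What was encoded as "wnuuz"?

Shifts by position in royal: pos 0: r→u (+3), pos 1: o→u (+6), pos 2: y→b (+3), pos 3: a→g (+6) — repeating every 2. It's a Vigenère-style cipher with numeric key [3,6]: position i shifts by key[i mod 2].
Reversing it on wnuuz: w−3=t, n−6=h, u−3=r, u−6=o, z−3=w.

throw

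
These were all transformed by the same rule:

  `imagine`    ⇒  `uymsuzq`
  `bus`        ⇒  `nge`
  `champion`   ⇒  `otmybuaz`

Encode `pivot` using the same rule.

buhaf

It's a constant shift of +12 (ROT12).
On pivot: p+12=b, i+12=u, v+12=h, o+12=a, t+12=f.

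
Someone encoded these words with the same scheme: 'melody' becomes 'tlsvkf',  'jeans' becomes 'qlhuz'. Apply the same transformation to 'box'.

ive

Compare letters: m→t is +7, e→l is +7, l→s is +7 — a constant shift. Every letter moves 7 places later in the alphabet, wrapping around z→a.
For box: b+7=i, o+7=v, x+7=e.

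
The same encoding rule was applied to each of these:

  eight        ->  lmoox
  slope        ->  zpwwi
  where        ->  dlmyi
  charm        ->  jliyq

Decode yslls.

Shifts by position in eight: pos 0: e→l (+7), pos 1: i→m (+4), pos 2: g→o (+8), pos 3: h→o (+7), pos 4: t→x (+4) — repeating every 3. The shifts repeat in a cycle of length 3: positions 0,1,… shift by +7, +4, +8, then the pattern repeats.
Undoing it on yslls: y−7=r, s−4=o, l−8=d, l−7=e, s−4=o.

rodeo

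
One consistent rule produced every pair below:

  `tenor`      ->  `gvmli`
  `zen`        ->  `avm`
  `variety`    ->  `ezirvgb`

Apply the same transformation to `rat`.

Each pair mirrors across the alphabet (t↔g, e↔v, n↔m): positions sum to 25. Each letter is replaced by its mirror in the alphabet: a↔z, b↔y, c↔x, and so on (the Atbash cipher).
On rat: r↔i, a↔z, t↔g.

izg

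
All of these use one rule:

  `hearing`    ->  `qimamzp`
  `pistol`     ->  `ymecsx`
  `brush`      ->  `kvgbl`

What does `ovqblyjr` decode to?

Shifts by position in hearing: pos 0: h→q (+9), pos 1: e→i (+4), pos 2: a→m (+12), pos 3: r→a (+9), pos 4: i→m (+4), pos 5: n→z (+12) — repeating every 3. It's a Vigenère-style cipher with numeric key [9,4,12]: position i shifts by key[i mod 3].
Decoding ovqblyjr: o−9=f, v−4=r, q−12=e, b−9=s, l−4=h, y−12=m, j−9=a, r−4=n.

freshman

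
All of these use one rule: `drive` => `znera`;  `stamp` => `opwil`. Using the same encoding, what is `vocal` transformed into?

It's a constant shift of +22 (ROT22).
For vocal: v+22=r, o+22=k, c+22=y, a+22=w, l+22=h.

rkywh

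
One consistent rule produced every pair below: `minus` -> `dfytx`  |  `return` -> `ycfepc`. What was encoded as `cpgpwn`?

clever

The output letters match the input read backwards, each shifted +11: minus reversed is sunim. Two steps: reverse the string, then apply a Caesar shift of +11.
Decoding cpgpwn: shift back: c−11=r, p−11=e, g−11=v, p−11=e, w−11=l, n−11=c → revelc; then reverse → clever.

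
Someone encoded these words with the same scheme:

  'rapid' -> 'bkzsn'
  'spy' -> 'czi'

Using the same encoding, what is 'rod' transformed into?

byn

Compare letters: r→b is +10, a→k is +10, p→z is +10 — a constant shift. Each letter is shifted forward by 10 in the alphabet (a Caesar shift of +10).
For rod: r+10=b, o+10=y, d+10=n.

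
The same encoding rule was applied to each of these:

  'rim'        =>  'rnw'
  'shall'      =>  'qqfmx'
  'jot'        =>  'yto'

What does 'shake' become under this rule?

jpfmx

The output letters match the input read backwards, each shifted +5: rim reversed is mir. Two steps: reverse the string, then apply a Caesar shift of +5.
For shake: reverse → ekahs; then shift: e+5=j, k+5=p, a+5=f, h+5=m, s+5=x.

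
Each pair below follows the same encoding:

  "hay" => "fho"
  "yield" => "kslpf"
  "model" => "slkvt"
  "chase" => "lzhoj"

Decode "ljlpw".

The output letters match the input read backwards, each shifted +7: hay reversed is yah. Read the word backwards and shift each letter +7.
Undoing it on ljlpw: shift back: l−7=e, j−7=c, l−7=e, p−7=i, w−7=p → eceip; then reverse → piece.

piece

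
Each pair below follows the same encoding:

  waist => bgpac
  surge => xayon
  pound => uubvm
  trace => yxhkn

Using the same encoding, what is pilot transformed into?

uoswc

The shift increases by 1 at each position, starting from +5: 5, 6, 7, ….
On pilot: p+5=u, i+6=o, l+7=s, o+8=w, t+9=c.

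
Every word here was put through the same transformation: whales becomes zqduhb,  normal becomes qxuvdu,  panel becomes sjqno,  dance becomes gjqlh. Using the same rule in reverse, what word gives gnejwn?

debate

The shifts repeat in a cycle of length 2: positions 0,1,… shift by +3, +9, then the pattern repeats.
Undoing it on gnejwn: g−3=d, n−9=e, e−3=b, j−9=a, w−3=t, n−9=e.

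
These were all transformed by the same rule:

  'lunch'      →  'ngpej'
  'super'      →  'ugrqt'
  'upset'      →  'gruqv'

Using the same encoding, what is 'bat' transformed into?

The shift depends on letter class: consonant l→n is +2, but vowel u→g is +12. Vowels shift forward by 12 and consonants shift forward by 2.
On bat: b(cons)+2=d, a(vowel)+12=m, t(cons)+2=v.

dmv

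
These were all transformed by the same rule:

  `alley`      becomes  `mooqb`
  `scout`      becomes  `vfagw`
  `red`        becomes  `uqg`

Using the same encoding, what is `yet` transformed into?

bqw

The shift depends on letter class: consonant l→o is +3, but vowel a→m is +12. The rule splits by letter class: vowels +12, consonants +3.
On yet: y(cons)+3=b, e(vowel)+12=q, t(cons)+3=w.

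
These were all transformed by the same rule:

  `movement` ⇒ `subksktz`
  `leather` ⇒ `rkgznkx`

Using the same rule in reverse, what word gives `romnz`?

Compare letters: m→s is +6, o→u is +6, v→b is +6 — a constant shift. It's a constant shift of +6 (ROT6).
Undoing it on romnz: r−6=l, o−6=i, m−6=g, n−6=h, z−6=t.

light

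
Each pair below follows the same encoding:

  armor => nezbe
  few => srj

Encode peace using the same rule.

crnpr

Compare letters: a→n is +13, r→e is +13, m→z is +13 — a constant shift. This is a Caesar cipher with shift 13.
Applying it to peace: p+13=c, e+13=r, a+13=n, c+13=p, e+13=r.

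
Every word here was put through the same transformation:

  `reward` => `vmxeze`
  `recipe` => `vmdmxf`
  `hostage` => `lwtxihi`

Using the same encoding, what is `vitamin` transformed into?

Shifts by position in reward: pos 0: r→v (+4), pos 1: e→m (+8), pos 2: w→x (+1), pos 3: a→e (+4), pos 4: r→z (+8), pos 5: d→e (+1) — repeating every 3. The shifts repeat in a cycle of length 3: positions 0,1,… shift by +4, +8, +1, then the pattern repeats.
On vitamin: v+4=z, i+8=q, t+1=u, a+4=e, m+8=u, i+1=j, n+4=r.

zqueujr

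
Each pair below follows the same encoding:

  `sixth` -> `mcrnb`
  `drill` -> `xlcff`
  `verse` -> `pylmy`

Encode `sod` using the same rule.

mix

Compare letters: s→m is +20, i→c is +20, x→r is +20 — a constant shift. This is a Caesar cipher with shift 20.
On sod: s+20=m, o+20=i, d+20=x.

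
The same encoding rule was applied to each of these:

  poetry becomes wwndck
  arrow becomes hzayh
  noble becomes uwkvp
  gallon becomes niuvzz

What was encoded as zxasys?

In poetry: p→w is +7, o→w is +8, e→n is +9, t→d is +10 — the shift increases by 1 each position. Letter i (0-indexed) is shifted by i+7, so successive shifts are 7, 8, 9, ….
Undoing it on zxasys: z−7=s, x−8=p, a−9=r, s−10=i, y−11=n, s−12=g.

spring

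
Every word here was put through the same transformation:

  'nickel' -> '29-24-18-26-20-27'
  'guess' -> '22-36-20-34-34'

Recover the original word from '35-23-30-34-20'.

those

Letters become their 1-based position plus 15 (so a→16, b→17, …).
Undoing it on 35-23-30-34-20: 35→(35−15)÷1=20=t, 23→(23−15)÷1=8=h, 30→(30−15)÷1=15=o, 34→(34−15)÷1=19=s, 20→(20−15)÷1=5=e.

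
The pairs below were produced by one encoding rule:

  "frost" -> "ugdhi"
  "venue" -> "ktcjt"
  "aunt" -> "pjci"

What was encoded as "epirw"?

patch

This is a Caesar cipher with shift 15.
Reversing it on epirw: e−15=p, p−15=a, i−15=t, r−15=c, w−15=h.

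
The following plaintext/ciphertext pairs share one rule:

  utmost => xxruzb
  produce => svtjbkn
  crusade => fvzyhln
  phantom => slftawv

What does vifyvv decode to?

In utmost: u→x is +3, t→x is +4, m→r is +5, o→u is +6 — the shift increases by 1 each position. Each letter shifts forward by (position + 3), i.e. 3, 4, 5, … — the shift grows by one for each successive letter.
Reversing it on vifyvv: v−3=s, i−4=e, f−5=a, y−6=s, v−7=o, v−8=n.

season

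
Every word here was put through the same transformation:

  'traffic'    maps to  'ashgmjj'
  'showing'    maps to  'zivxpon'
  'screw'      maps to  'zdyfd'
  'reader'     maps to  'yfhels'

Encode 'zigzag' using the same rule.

The shifts repeat in a cycle of length 2: positions 0,1,… shift by +7, +1, then the pattern repeats.
For zigzag: z+7=g, i+1=j, g+7=n, z+1=a, a+7=h, g+1=h.

gjnahh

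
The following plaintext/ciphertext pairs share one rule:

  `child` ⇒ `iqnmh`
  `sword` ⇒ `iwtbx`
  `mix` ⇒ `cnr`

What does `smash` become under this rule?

The output letters match the input read backwards, each shifted +5: child reversed is dlihc. Two steps: reverse the string, then apply a Caesar shift of +5.
Applying it to smash: reverse → hsams; then shift: h+5=m, s+5=x, a+5=f, m+5=r, s+5=x.

mxfrx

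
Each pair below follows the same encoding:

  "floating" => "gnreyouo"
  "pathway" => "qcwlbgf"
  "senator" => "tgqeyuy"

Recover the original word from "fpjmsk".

In floating: f→g is +1, l→n is +2, o→r is +3, a→e is +4 — the shift increases by 1 each position. The shift increases by 1 at each position, starting from +1: 1, 2, 3, ….
Reversing it on fpjmsk: f−1=e, p−2=n, j−3=g, m−4=i, s−5=n, k−6=e.

engine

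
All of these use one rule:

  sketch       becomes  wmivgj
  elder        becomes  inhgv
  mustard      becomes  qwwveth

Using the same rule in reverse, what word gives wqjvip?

soften

A repeating key of period 2 is used — shifts +4, +2 over and over.
Decoding wqjvip: w−4=s, q−2=o, j−4=f, v−2=t, i−4=e, p−2=n.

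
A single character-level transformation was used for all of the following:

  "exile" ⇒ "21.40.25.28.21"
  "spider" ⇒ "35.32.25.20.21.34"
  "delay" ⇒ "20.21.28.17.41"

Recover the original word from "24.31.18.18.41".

hobby

e is letter #5 and maps to 21: an offset of 16. Letters become their 1-based position plus 16 (so a→17, b→18, …).
Decoding 24.31.18.18.41: 24→(24−16)÷1=8=h, 31→(31−16)÷1=15=o, 18→(18−16)÷1=2=b, 18→(18−16)÷1=2=b, 41→(41−16)÷1=25=y.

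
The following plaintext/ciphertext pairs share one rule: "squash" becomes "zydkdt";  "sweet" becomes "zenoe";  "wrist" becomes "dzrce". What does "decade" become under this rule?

kmlkoq

In squash: s→z is +7, q→y is +8, u→d is +9, a→k is +10 — the shift increases by 1 each position. Each letter shifts forward by (position + 7), i.e. 7, 8, 9, … — the shift grows by one for each successive letter.
Applying it to decade: d+7=k, e+8=m, c+9=l, a+10=k, d+11=o, e+12=q.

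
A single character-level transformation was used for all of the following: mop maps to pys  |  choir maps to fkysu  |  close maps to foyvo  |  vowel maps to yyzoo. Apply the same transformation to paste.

skvwo

The shift depends on letter class: consonant m→p is +3, but vowel o→y is +10. The rule splits by letter class: vowels +10, consonants +3.
Applying it to paste: p(cons)+3=s, a(vowel)+10=k, s(cons)+3=v, t(cons)+3=w, e(vowel)+10=o.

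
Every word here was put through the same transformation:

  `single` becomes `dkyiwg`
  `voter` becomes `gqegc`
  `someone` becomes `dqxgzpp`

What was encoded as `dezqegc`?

scooter

Shifts by position in single: pos 0: s→d (+11), pos 1: i→k (+2), pos 2: n→y (+11), pos 3: g→i (+2) — repeating every 2. It's a Vigenère-style cipher with numeric key [11,2]: position i shifts by key[i mod 2].
Reversing it on dezqegc: d−11=s, e−2=c, z−11=o, q−2=o, e−11=t, g−2=e, c−11=r.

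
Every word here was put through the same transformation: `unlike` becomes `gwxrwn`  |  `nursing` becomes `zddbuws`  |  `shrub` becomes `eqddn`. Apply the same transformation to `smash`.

Shifts by position in unlike: pos 0: u→g (+12), pos 1: n→w (+9), pos 2: l→x (+12), pos 3: i→r (+9) — repeating every 2. The shifts repeat in a cycle of length 2: positions 0,1,… shift by +12, +9, then the pattern repeats.
For smash: s+12=e, m+9=v, a+12=m, s+9=b, h+12=t.

evmbt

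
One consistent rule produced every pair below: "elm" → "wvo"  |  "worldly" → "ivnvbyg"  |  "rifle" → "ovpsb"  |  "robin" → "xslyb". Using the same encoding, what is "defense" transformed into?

ocxopon

The word is reversed, then every letter is shifted forward by 10.
Applying it to defense: reverse → esnefed; then shift: e+10=o, s+10=c, n+10=x, e+10=o, f+10=p, e+10=o, d+10=n.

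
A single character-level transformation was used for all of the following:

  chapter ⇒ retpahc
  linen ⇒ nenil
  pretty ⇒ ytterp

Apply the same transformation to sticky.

The output letters match the input read backwards: chapter reversed is retpahc. The word is simply reversed.
On sticky: reverse → ykcits.

ykcits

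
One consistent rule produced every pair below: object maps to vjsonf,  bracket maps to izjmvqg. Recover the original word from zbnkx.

In object: o→v is +7, b→j is +8, j→s is +9, e→o is +10 — the shift increases by 1 each position. Letter i (0-indexed) is shifted by i+7, so successive shifts are 7, 8, 9, ….
Reversing it on zbnkx: z−7=s, b−8=t, n−9=e, k−10=a, x−11=m.

steam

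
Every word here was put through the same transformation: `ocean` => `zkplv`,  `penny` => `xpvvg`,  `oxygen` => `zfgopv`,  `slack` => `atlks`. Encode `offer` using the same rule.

Two shifts are in play — +11 for a/e/i/o/u, +8 for every other letter.
On offer: o(vowel)+11=z, f(cons)+8=n, f(cons)+8=n, e(vowel)+11=p, r(cons)+8=z.

znnpz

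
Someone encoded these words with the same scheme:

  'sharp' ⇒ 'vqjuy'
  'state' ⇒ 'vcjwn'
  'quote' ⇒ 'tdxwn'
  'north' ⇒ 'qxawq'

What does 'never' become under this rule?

Shifts by position in sharp: pos 0: s→v (+3), pos 1: h→q (+9), pos 2: a→j (+9), pos 3: r→u (+3), pos 4: p→y (+9) — repeating every 3. It's a Vigenère-style cipher with numeric key [3,9,9]: position i shifts by key[i mod 3].
Applying it to never: n+3=q, e+9=n, v+9=e, e+3=h, r+9=a.

qneha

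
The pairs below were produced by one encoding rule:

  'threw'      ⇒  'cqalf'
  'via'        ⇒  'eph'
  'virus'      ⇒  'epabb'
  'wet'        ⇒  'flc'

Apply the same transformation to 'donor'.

Two shifts are in play — +7 for a/e/i/o/u, +9 for every other letter.
On donor: d(cons)+9=m, o(vowel)+7=v, n(cons)+9=w, o(vowel)+7=v, r(cons)+9=a.

mvwva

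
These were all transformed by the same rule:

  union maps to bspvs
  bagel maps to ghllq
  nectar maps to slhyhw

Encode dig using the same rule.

The shift depends on letter class: consonant n→s is +5, but vowel u→b is +7. The rule splits by letter class: vowels +7, consonants +5.
For dig: d(cons)+5=i, i(vowel)+7=p, g(cons)+5=l.

ipl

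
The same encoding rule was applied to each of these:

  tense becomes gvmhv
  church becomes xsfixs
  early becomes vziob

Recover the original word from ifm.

run

Each pair mirrors across the alphabet (t↔g, e↔v, n↔m): positions sum to 25. Letters are reflected about the middle of the alphabet (position → 25−position): Atbash.
Decoding ifm: i↔r, f↔u, m↔n.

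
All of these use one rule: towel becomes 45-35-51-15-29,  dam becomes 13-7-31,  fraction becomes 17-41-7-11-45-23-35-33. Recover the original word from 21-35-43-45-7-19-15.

hostage

t(#20)→45 and o(#15)→35: differences scale by 2, so n = 2·pos + 5. With a=1..z=26, the number is 2·pos + 5.
Reversing it on 21-35-43-45-7-19-15: 21→(21−5)÷2=8=h, 35→(35−5)÷2=15=o, 43→(43−5)÷2=19=s, 45→(45−5)÷2=20=t, 7→(7−5)÷2=1=a, 19→(19−5)÷2=7=g, 15→(15−5)÷2=5=e.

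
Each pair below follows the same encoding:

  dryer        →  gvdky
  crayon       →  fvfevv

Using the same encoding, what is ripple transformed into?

umuvsm

In dryer: d→g is +3, r→v is +4, y→d is +5, e→k is +6 — the shift increases by 1 each position. Letter i (0-indexed) is shifted by i+3, so successive shifts are 3, 4, 5, ….
Applying it to ripple: r+3=u, i+4=m, p+5=u, p+6=v, l+7=s, e+8=m.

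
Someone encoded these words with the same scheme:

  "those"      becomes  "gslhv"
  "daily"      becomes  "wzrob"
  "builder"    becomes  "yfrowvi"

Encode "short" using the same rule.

Each pair mirrors across the alphabet (t↔g, h↔s, o↔l): positions sum to 25. Each letter is replaced by its mirror in the alphabet: a↔z, b↔y, c↔x, and so on (the Atbash cipher).
On short: s↔h, h↔s, o↔l, r↔i, t↔g.

hslig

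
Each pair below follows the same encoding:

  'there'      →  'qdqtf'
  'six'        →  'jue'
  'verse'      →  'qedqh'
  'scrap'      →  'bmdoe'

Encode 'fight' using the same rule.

The word is reversed, then every letter is shifted forward by 12.
On fight: reverse → thgif; then shift: t+12=f, h+12=t, g+12=s, i+12=u, f+12=r.

ftsur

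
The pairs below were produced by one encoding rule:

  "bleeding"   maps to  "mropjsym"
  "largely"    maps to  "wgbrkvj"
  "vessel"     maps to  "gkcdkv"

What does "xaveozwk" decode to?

multiple

It's a Vigenère-style cipher with numeric key [11,6,10]: position i shifts by key[i mod 3].
Undoing it on xaveozwk: x−11=m, a−6=u, v−10=l, e−11=t, o−6=i, z−10=p, w−11=l, k−6=e.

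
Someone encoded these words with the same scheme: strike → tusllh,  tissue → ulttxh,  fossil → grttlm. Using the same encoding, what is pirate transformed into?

qlsduh

Vowels shift forward by 3 and consonants shift forward by 1.
For pirate: p(cons)+1=q, i(vowel)+3=l, r(cons)+1=s, a(vowel)+3=d, t(cons)+1=u, e(vowel)+3=h.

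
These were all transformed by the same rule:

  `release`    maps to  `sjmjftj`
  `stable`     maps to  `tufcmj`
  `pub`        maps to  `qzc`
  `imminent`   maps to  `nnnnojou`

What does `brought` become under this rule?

The shift depends on letter class: consonant r→s is +1, but vowel e→j is +5. The rule splits by letter class: vowels +5, consonants +1.
On brought: b(cons)+1=c, r(cons)+1=s, o(vowel)+5=t, u(vowel)+5=z, g(cons)+1=h, h(cons)+1=i, t(cons)+1=u.

cstzhiu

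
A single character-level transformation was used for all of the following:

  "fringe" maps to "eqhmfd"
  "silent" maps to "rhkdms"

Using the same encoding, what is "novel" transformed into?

mnudk

Compare letters: f→e is +25, r→q is +25, i→h is +25 — a constant shift. Every letter moves 25 places later in the alphabet, wrapping around z→a.
For novel: n+25=m, o+25=n, v+25=u, e+25=d, l+25=k.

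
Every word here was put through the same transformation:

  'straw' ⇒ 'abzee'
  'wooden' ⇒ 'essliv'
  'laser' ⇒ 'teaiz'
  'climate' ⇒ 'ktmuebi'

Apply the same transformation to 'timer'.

bmuiz

The shift depends on letter class: consonant s→a is +8, but vowel a→e is +4. The rule splits by letter class: vowels +4, consonants +8.
On timer: t(cons)+8=b, i(vowel)+4=m, m(cons)+8=u, e(vowel)+4=i, r(cons)+8=z.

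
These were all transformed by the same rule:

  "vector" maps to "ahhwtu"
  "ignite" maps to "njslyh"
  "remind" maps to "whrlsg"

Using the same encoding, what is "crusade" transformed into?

huzvfgj

Shifts by position in vector: pos 0: v→a (+5), pos 1: e→h (+3), pos 2: c→h (+5), pos 3: t→w (+3) — repeating every 2. It's a Vigenère-style cipher with numeric key [5,3]: position i shifts by key[i mod 2].
On crusade: c+5=h, r+3=u, u+5=z, s+3=v, a+5=f, d+3=g, e+5=j.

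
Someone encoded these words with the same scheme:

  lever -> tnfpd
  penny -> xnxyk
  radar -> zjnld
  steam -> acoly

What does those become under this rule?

In lever: l→t is +8, e→n is +9, v→f is +10, e→p is +11 — the shift increases by 1 each position. The shift increases by 1 at each position, starting from +8: 8, 9, 10, ….
For those: t+8=b, h+9=q, o+10=y, s+11=d, e+12=q.

bqydq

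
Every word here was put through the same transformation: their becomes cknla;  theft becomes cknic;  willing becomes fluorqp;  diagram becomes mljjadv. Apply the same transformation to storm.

bwxuv

Shifts by position in their: pos 0: t→c (+9), pos 1: h→k (+3), pos 2: e→n (+9), pos 3: i→l (+3) — repeating every 2. It's a Vigenère-style cipher with numeric key [9,3]: position i shifts by key[i mod 2].
Applying it to storm: s+9=b, t+3=w, o+9=x, r+3=u, m+9=v.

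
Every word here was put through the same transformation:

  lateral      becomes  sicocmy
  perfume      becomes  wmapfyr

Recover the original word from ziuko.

In lateral: l→s is +7, a→i is +8, t→c is +9, e→o is +10 — the shift increases by 1 each position. Letter i (0-indexed) is shifted by i+7, so successive shifts are 7, 8, 9, ….
Reversing it on ziuko: z−7=s, i−8=a, u−9=l, k−10=a, o−11=d.

salad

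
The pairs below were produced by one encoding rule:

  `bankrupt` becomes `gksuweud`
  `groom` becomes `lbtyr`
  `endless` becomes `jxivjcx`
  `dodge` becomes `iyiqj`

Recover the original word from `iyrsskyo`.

It's a Vigenère-style cipher with numeric key [5,10]: position i shifts by key[i mod 2].
Decoding iyrsskyo: i−5=d, y−10=o, r−5=m, s−10=i, s−5=n, k−10=a, y−5=t, o−10=e.

dominate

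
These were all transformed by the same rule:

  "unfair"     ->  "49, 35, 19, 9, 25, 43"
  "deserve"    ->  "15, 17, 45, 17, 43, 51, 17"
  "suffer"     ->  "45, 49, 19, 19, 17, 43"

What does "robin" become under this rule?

u(#21)→49 and n(#14)→35: differences scale by 2, so n = 2·pos + 7. The formula is n = 2×(alphabet index, a=1) + 7.
Applying it to robin: r=18→43, o=15→37, b=2→11, i=9→25, n=14→35.

43, 37, 11, 25, 35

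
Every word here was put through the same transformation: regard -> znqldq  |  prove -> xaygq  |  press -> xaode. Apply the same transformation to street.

In regard: r→z is +8, e→n is +9, g→q is +10, a→l is +11 — the shift increases by 1 each position. The shift increases by 1 at each position, starting from +8: 8, 9, 10, ….
For street: s+8=a, t+9=c, r+10=b, e+11=p, e+12=q, t+13=g.

acbpqg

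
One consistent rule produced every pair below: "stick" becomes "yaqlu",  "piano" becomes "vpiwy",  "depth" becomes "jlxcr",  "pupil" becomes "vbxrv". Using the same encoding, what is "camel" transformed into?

ihunv

In stick: s→y is +6, t→a is +7, i→q is +8, c→l is +9 — the shift increases by 1 each position. Each letter shifts forward by (position + 6), i.e. 6, 7, 8, … — the shift grows by one for each successive letter.
For camel: c+6=i, a+7=h, m+8=u, e+9=n, l+10=v.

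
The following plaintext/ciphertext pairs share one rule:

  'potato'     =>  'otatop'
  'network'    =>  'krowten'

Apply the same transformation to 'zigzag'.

The output letters match the input read backwards: potato reversed is otatop. The word is simply reversed.
Applying it to zigzag: reverse → gazgiz.

gazgiz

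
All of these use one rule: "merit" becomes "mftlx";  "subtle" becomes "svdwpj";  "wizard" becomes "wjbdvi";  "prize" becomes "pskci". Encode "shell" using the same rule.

sigop

Each letter shifts forward by its position index (0, 1, 2, …) — the shift grows by one for each successive letter.
For shell: s+0=s, h+1=i, e+2=g, l+3=o, l+4=p.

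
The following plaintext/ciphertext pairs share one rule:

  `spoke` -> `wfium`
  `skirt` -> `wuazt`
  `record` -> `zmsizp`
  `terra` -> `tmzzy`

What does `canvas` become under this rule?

sylnyw

Each letter's alphabet position (a=0..z=25) is mapped through 23·x+24 mod 26 — an affine cipher.
Applying it to canvas: c(2)→23·2+24≡18=s; a(0)→23·0+24≡24=y; n(13)→23·13+24≡11=l; v(21)→23·21+24≡13=n; a(0)→23·0+24≡24=y; s(18)→23·18+24≡22=w (all mod 26).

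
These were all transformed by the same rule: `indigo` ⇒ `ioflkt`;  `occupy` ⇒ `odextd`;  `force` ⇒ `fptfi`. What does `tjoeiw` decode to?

timber

In indigo: i→i is +0, n→o is +1, d→f is +2, i→l is +3 — the shift increases by 1 each position. Each letter shifts forward by its position index (0, 1, 2, …) — the shift grows by one for each successive letter.
Undoing it on tjoeiw: t−0=t, j−1=i, o−2=m, e−3=b, i−4=e, w−5=r.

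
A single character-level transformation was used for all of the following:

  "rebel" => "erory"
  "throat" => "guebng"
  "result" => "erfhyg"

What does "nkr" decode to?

axe

Every letter moves 13 places later in the alphabet, wrapping around z→a.
Reversing it on nkr: n−13=a, k−13=x, r−13=e.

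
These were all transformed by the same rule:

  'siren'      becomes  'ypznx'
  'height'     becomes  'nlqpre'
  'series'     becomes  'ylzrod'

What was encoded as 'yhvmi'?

sandy

Letter i (0-indexed) is shifted by i+6, so successive shifts are 6, 7, 8, ….
Undoing it on yhvmi: y−6=s, h−7=a, v−8=n, m−9=d, i−10=y.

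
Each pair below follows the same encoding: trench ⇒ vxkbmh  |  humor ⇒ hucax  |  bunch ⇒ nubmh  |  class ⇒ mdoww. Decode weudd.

skull

t(19)→v(21) and r(17)→x(23) fit y≡25x+14 (mod 26); the inverse of 25 mod 26 is 25. Treating letters as 0–25, the rule is x ↦ 25x + 14 (mod 26).
Reversing it on weudd: w(22)→25·(22−14)≡18=s; e(4)→25·(4−14)≡10=k; u(20)→25·(20−14)≡20=u; d(3)→25·(3−14)≡11=l; d(3)→25·(3−14)≡11=l (all mod 26).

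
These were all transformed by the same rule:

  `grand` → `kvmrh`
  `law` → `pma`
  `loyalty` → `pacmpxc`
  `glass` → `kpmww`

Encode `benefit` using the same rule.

fqrqjux

The shift depends on letter class: consonant g→k is +4, but vowel a→m is +12. Vowels shift forward by 12 and consonants shift forward by 4.
Applying it to benefit: b(cons)+4=f, e(vowel)+12=q, n(cons)+4=r, e(vowel)+12=q, f(cons)+4=j, i(vowel)+12=u, t(cons)+4=x.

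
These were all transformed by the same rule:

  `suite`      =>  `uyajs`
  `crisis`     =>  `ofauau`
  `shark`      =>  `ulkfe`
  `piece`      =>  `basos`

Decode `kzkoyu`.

abacus

s(18)→u(20) and u(20)→y(24) fit y≡15x+10 (mod 26); the inverse of 15 mod 26 is 7. This is an affine cipher: with a=0,…,z=25, each position x becomes (15x+10) mod 26.
Undoing it on kzkoyu: k(10)→7·(10−10)≡0=a; z(25)→7·(25−10)≡1=b; k(10)→7·(10−10)≡0=a; o(14)→7·(14−10)≡2=c; y(24)→7·(24−10)≡20=u; u(20)→7·(20−10)≡18=s (all mod 26).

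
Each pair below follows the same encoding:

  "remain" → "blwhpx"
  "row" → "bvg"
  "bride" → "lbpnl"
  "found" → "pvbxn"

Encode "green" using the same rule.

qbllx

The shift depends on letter class: consonant r→b is +10, but vowel e→l is +7. Vowels shift forward by 7 and consonants shift forward by 10.
Applying it to green: g(cons)+10=q, r(cons)+10=b, e(vowel)+7=l, e(vowel)+7=l, n(cons)+10=x.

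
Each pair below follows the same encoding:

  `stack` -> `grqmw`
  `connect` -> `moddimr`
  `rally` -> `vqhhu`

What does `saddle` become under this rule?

gqxxhi

Treating letters as 0–25, the rule is x ↦ 11x + 16 (mod 26).
Applying it to saddle: s(18)→11·18+16≡6=g; a(0)→11·0+16≡16=q; d(3)→11·3+16≡23=x; d(3)→11·3+16≡23=x; l(11)→11·11+16≡7=h; e(4)→11·4+16≡8=i (all mod 26).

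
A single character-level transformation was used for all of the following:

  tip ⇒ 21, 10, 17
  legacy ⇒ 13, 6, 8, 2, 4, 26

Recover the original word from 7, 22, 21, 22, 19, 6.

future

t is letter #20 and maps to 21: an offset of 1. The number is (letter's place in the alphabet, a=1) + 1.
Decoding 7, 22, 21, 22, 19, 6: 7→(7−1)÷1=6=f, 22→(22−1)÷1=21=u, 21→(21−1)÷1=20=t, 22→(22−1)÷1=21=u, 19→(19−1)÷1=18=r, 6→(6−1)÷1=5=e.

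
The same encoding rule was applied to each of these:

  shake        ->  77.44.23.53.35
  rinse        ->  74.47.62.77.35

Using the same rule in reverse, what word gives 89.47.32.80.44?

With a=1..z=26, the number is 3·pos + 20.
Decoding 89.47.32.80.44: 89→(89−20)÷3=23=w, 47→(47−20)÷3=9=i, 32→(32−20)÷3=4=d, 80→(80−20)÷3=20=t, 44→(44−20)÷3=8=h.

width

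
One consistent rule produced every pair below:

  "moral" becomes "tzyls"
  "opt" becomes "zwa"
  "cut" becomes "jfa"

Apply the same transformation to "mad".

tlk

The shift depends on letter class: consonant m→t is +7, but vowel o→z is +11. The rule splits by letter class: vowels +11, consonants +7.
On mad: m(cons)+7=t, a(vowel)+11=l, d(cons)+7=k.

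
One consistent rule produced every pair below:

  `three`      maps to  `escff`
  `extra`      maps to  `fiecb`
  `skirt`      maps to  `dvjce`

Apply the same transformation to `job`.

The shift depends on letter class: consonant t→e is +11, but vowel e→f is +1. Vowels shift forward by 1 and consonants shift forward by 11.
Applying it to job: j(cons)+11=u, o(vowel)+1=p, b(cons)+11=m.

upm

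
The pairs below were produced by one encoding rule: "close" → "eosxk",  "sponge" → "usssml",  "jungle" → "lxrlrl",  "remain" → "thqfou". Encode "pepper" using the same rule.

rhtuky

In close: c→e is +2, l→o is +3, o→s is +4, s→x is +5 — the shift increases by 1 each position. The shift increases by 1 at each position, starting from +2: 2, 3, 4, ….
Applying it to pepper: p+2=r, e+3=h, p+4=t, p+5=u, e+6=k, r+7=y.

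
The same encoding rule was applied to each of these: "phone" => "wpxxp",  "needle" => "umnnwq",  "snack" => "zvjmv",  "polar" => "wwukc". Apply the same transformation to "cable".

In phone: p→w is +7, h→p is +8, o→x is +9, n→x is +10 — the shift increases by 1 each position. Letter i (0-indexed) is shifted by i+7, so successive shifts are 7, 8, 9, ….
Applying it to cable: c+7=j, a+8=i, b+9=k, l+10=v, e+11=p.

jikvp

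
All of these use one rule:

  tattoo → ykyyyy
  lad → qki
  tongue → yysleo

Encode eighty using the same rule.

Vowels shift forward by 10 and consonants shift forward by 5.
On eighty: e(vowel)+10=o, i(vowel)+10=s, g(cons)+5=l, h(cons)+5=m, t(cons)+5=y, y(cons)+5=d.

oslmyd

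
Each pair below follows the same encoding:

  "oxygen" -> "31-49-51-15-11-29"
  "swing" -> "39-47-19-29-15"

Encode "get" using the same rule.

The formula is n = 2×(alphabet index, a=1) + 1.
For get: g=7→15, e=5→11, t=20→41.

15-11-41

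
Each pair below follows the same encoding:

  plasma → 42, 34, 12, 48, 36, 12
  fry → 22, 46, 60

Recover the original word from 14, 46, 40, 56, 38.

brown

p(#16)→42 and l(#12)→34: differences scale by 2, so n = 2·pos + 10. Each letter becomes 2×(its alphabet position, a=1..z=26) + 10.
Undoing it on 14, 46, 40, 56, 38: 14→(14−10)÷2=2=b, 46→(46−10)÷2=18=r, 40→(40−10)÷2=15=o, 56→(56−10)÷2=23=w, 38→(38−10)÷2=14=n.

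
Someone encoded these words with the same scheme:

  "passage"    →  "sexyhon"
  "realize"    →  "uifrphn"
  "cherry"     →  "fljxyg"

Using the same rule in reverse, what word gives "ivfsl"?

In passage: p→s is +3, a→e is +4, s→x is +5, s→y is +6 — the shift increases by 1 each position. Letter i (0-indexed) is shifted by i+3, so successive shifts are 3, 4, 5, ….
Decoding ivfsl: i−3=f, v−4=r, f−5=a, s−6=m, l−7=e.

frame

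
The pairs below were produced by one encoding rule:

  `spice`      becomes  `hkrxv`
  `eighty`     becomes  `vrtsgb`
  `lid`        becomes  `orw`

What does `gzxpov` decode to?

tackle

This is the alphabet-reversal cipher (Atbash): a becomes z, b becomes y, etc.
Reversing it on gzxpov: g↔t, z↔a, x↔c, p↔k, o↔l, v↔e.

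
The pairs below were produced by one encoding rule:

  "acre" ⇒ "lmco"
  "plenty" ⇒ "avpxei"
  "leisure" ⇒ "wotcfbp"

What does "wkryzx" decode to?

lagoon

The shifts repeat in a cycle of length 2: positions 0,1,… shift by +11, +10, then the pattern repeats.
Decoding wkryzx: w−11=l, k−10=a, r−11=g, y−10=o, z−11=o, x−10=n.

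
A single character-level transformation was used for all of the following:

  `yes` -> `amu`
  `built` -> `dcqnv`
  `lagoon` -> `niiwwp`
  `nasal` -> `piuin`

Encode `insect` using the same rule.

qpumev

The shift depends on letter class: consonant y→a is +2, but vowel e→m is +8. Vowels shift forward by 8 and consonants shift forward by 2.
On insect: i(vowel)+8=q, n(cons)+2=p, s(cons)+2=u, e(vowel)+8=m, c(cons)+2=e, t(cons)+2=v.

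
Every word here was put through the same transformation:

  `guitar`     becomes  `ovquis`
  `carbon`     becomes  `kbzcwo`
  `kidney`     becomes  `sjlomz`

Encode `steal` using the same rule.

aumbt

Shifts by position in guitar: pos 0: g→o (+8), pos 1: u→v (+1), pos 2: i→q (+8), pos 3: t→u (+1) — repeating every 2. It's a Vigenère-style cipher with numeric key [8,1]: position i shifts by key[i mod 2].
On steal: s+8=a, t+1=u, e+8=m, a+1=b, l+8=t.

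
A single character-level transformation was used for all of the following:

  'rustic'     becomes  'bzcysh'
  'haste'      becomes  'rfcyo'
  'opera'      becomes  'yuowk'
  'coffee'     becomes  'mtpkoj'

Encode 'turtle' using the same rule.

It's a Vigenère-style cipher with numeric key [10,5]: position i shifts by key[i mod 2].
On turtle: t+10=d, u+5=z, r+10=b, t+5=y, l+10=v, e+5=j.

dzbyvj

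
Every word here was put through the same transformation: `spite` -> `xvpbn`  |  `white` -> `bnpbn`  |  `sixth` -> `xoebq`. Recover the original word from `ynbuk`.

In spite: s→x is +5, p→v is +6, i→p is +7, t→b is +8 — the shift increases by 1 each position. Each letter shifts forward by (position + 5), i.e. 5, 6, 7, … — the shift grows by one for each successive letter.
Decoding ynbuk: y−5=t, n−6=h, b−7=u, u−8=m, k−9=b.

thumb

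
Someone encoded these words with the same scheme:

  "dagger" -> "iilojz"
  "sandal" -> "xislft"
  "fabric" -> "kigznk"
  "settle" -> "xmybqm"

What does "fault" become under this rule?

The shifts repeat in a cycle of length 2: positions 0,1,… shift by +5, +8, then the pattern repeats.
For fault: f+5=k, a+8=i, u+5=z, l+8=t, t+5=y.

kizty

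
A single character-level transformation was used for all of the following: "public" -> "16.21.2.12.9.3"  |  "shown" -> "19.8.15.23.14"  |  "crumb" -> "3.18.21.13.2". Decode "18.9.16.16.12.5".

p is letter #16 and maps to 16: an offset of 0. Letters become their 1-indexed alphabet positions: a=1 … z=26.
Reversing it on 18.9.16.16.12.5: 18=r, 9=i, 16=p, 16=p, 12=l, 5=e.

ripple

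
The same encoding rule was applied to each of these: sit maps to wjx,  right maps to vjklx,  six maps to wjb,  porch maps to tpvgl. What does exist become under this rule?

fbjwx

The shift depends on letter class: consonant s→w is +4, but vowel i→j is +1. The rule splits by letter class: vowels +1, consonants +4.
On exist: e(vowel)+1=f, x(cons)+4=b, i(vowel)+1=j, s(cons)+4=w, t(cons)+4=x.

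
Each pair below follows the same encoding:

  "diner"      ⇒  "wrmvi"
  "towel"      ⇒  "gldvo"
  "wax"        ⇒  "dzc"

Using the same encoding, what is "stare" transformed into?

hgziv

Each pair mirrors across the alphabet (d↔w, i↔r, n↔m): positions sum to 25. Letters are reflected about the middle of the alphabet (position → 25−position): Atbash.
Applying it to stare: s↔h, t↔g, a↔z, r↔i, e↔v.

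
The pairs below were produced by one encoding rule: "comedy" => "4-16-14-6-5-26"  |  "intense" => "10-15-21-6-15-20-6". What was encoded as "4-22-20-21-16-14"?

Letters become their 1-based position plus 1 (so a→2, b→3, …).
Reversing it on 4-22-20-21-16-14: 4→(4−1)÷1=3=c, 22→(22−1)÷1=21=u, 20→(20−1)÷1=19=s, 21→(21−1)÷1=20=t, 16→(16−1)÷1=15=o, 14→(14−1)÷1=13=m.

custom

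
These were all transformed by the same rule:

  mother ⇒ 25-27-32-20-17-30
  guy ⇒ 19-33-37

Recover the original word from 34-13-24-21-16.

valid

Letters become their 1-based position plus 12 (so a→13, b→14, …).
Reversing it on 34-13-24-21-16: 34→(34−12)÷1=22=v, 13→(13−12)÷1=1=a, 24→(24−12)÷1=12=l, 21→(21−12)÷1=9=i, 16→(16−12)÷1=4=d.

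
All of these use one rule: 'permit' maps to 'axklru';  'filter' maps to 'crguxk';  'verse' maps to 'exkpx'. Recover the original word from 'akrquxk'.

printer

p(15)→a(0) and e(4)→x(23) fit y≡5x+3 (mod 26); the inverse of 5 mod 26 is 21. Each letter's alphabet position (a=0..z=25) is mapped through 5·x+3 mod 26 — an affine cipher.
Decoding akrquxk: a(0)→21·(0−3)≡15=p; k(10)→21·(10−3)≡17=r; r(17)→21·(17−3)≡8=i; q(16)→21·(16−3)≡13=n; u(20)→21·(20−3)≡19=t; x(23)→21·(23−3)≡4=e; k(10)→21·(10−3)≡17=r (all mod 26).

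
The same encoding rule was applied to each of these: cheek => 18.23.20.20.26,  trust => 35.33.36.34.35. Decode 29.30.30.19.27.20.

c is letter #3 and maps to 18: an offset of 15. Each letter is replaced by its alphabet position (a=1..z=26) + 15.
Undoing it on 29.30.30.19.27.20: 29→(29−15)÷1=14=n, 30→(30−15)÷1=15=o, 30→(30−15)÷1=15=o, 19→(19−15)÷1=4=d, 27→(27−15)÷1=12=l, 20→(20−15)÷1=5=e.

noodle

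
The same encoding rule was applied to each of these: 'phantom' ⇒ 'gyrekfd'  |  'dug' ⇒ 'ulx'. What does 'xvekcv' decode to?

Compare letters: p→g is +17, h→y is +17, a→r is +17 — a constant shift. Each letter is shifted forward by 17 in the alphabet (a Caesar shift of +17).
Undoing it on xvekcv: x−17=g, v−17=e, e−17=n, k−17=t, c−17=l, v−17=e.

gentle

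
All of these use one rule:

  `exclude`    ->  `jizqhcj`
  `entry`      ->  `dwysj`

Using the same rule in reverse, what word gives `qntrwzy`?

turmoil

The output letters match the input read backwards, each shifted +5: exclude reversed is edulcxe. Read the word backwards and shift each letter +5.
Decoding qntrwzy: shift back: q−5=l, n−5=i, t−5=o, r−5=m, w−5=r, z−5=u, y−5=t → liomrut; then reverse → turmoil.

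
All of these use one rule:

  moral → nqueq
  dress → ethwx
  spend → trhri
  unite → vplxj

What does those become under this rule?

In moral: m→n is +1, o→q is +2, r→u is +3, a→e is +4 — the shift increases by 1 each position. The shift increases by 1 at each position, starting from +1: 1, 2, 3, ….
Applying it to those: t+1=u, h+2=j, o+3=r, s+4=w, e+5=j.

ujrwj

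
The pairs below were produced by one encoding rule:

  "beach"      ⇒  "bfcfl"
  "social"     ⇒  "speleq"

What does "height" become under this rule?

hfkjly

In beach: b→b is +0, e→f is +1, a→c is +2, c→f is +3 — the shift increases by 1 each position. The shift increases by 1 at each position, starting from +0: 0, 1, 2, ….
On height: h+0=h, e+1=f, i+2=k, g+3=j, h+4=l, t+5=y.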